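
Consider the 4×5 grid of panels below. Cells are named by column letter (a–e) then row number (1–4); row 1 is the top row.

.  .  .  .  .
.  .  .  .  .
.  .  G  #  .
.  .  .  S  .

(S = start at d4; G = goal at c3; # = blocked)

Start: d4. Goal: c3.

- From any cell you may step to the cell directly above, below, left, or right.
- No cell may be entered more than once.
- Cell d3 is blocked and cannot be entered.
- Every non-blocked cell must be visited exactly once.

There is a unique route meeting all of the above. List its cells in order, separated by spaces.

Need to visit all 19 open cells exactly once, starting at d4 and ending at c3.
Cell a4 has only two open neighbours (a3 and b4), so the path must pass straight through it: one of those is the cell it's entered from and the other is where it exits.
Route from d4: right 1 to e4, up 3 to e1, left 1 to d1, down 1 to d2, left 1 to c2, up 1 to c1, left 2 to a1, down 1 to a2, right 1 to b2, down 1 to b3, left 1 to a3, down 1 to a4, right 2 to c4, up 1 to c3 — 18 moves in all.
Check: all 19 open cells covered.

d4 e4 e3 e2 e1 d1 d2 c2 c1 b1 a1 a2 b2 b3 a3 a4 b4 c4 c3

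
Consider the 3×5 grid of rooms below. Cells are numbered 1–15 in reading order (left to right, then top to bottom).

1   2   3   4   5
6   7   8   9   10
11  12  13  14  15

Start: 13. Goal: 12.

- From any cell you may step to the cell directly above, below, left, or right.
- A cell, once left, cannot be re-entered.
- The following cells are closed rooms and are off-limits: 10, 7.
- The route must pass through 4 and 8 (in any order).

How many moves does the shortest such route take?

9

Any route passes through 4 and 8 in some order between 13 and 12. Summing Manhattan distances along each leg and taking the cheapest ordering (13 → 8 → 4 → 12) gives a lower bound of 1 + 2 + 4 = 7 moves.
The shortest route satisfying every rule uses 9 moves: 13 → 8 → 9 → 4 → 3 → 2 → 1 → 6 → 11 → 12.
The no-revisit rule (legs can't share cells) pushes the minimum above the 7-move bound; an exhaustive check rules out every length from 7 to 8, leaving 9 as the minimum.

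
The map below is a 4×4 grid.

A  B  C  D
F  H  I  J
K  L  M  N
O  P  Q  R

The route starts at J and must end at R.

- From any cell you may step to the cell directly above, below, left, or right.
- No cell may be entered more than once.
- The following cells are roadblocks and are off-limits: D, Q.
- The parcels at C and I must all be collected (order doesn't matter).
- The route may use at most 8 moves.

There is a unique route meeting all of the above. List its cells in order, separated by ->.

J -> I -> C -> B -> H -> L -> M -> N -> R

Any route must reach C and I and still end at R within 8 moves, so the order of the required stops is forced.
Route from J: left 1 to I, up 1 to C, left 1 to B, down 2 to L, right 2 to N, down 1 to R — 8 moves in all.
Check: all required cells visited; 8 ≤ 8 moves.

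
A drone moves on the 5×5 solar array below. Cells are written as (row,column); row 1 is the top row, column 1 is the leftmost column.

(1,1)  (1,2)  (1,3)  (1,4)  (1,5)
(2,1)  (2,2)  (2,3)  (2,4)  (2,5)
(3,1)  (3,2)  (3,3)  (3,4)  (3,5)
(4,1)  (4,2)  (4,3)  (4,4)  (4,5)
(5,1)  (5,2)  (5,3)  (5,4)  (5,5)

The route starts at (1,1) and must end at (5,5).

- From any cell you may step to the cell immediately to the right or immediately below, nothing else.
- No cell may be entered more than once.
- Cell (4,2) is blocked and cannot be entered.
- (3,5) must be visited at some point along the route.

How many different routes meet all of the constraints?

15

A right/down-only route from (1,1) to (5,5) makes exactly 4 down-moves and 4 right-moves in some order.
With no other constraints that would be C(8,4) = 70 routes.
Split at (3,5) and multiply the segment counts (each segment already excludes blocked cells): (1,1)→(3,5): 15; (3,5)→(5,5): 1; product = 15.
That gives 15 routes.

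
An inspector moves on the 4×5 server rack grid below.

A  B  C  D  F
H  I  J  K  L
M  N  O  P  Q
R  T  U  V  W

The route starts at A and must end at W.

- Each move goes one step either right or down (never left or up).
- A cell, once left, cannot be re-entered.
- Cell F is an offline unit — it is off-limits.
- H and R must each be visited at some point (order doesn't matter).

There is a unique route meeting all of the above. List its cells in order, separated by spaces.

A H M R T U V W

Moves only go right or down, so the column and row indices never decrease.
Route from A: 3× down (reaching R), 4× right (reaching W) — 7 moves in all.
Check: all required cells visited.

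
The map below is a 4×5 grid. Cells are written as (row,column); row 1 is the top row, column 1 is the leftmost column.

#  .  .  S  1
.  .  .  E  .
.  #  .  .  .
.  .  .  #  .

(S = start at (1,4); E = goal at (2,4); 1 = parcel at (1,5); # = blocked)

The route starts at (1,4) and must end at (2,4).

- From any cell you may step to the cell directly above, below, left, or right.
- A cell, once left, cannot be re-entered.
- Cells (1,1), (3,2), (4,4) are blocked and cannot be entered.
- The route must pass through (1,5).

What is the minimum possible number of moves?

Any route passes through (1,5) somewhere between (1,4) and (2,4). Summing Manhattan distances along the two legs ((1,4) → (1,5) → (2,4)) gives a lower bound of 1 + 2 = 3 moves.
A route of 3 moves achieves this: (1,4) → (1,5) → (2,5) → (2,4).
Since 3 matches the lower bound, it is optimal.

3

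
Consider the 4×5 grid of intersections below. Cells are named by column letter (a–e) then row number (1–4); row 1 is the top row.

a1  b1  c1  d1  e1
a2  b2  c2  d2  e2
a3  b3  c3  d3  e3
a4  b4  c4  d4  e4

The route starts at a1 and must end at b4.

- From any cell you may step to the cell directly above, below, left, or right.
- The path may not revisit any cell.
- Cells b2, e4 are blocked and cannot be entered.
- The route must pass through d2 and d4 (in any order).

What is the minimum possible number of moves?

8

Any route passes through d2 and d4 in some order between a1 and b4. Summing Manhattan distances along each leg and taking the cheapest ordering (a1 → d2 → d4 → b4) gives a lower bound of 4 + 2 + 2 = 8 moves.
A route of 8 moves achieves this: a1 → b1 → c1 → c2 → d2 → d3 → d4 → c4 → b4.
Since 8 matches the lower bound, it is optimal.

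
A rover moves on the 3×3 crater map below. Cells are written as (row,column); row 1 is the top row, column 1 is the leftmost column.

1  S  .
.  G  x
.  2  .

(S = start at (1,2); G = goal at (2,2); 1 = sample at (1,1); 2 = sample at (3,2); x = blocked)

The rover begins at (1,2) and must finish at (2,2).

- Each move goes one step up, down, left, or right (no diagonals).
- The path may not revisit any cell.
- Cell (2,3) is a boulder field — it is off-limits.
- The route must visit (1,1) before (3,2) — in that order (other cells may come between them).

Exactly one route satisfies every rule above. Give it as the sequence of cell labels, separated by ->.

(1,2) -> (1,1) -> (2,1) -> (3,1) -> (3,2) -> (2,2)

The waypoints must appear in the order (1,1), (3,2), with no cell reused.
Route from (1,2): left to (1,1), 2× down (reaching (3,1)), right to (3,2), up to (2,2) — 5 moves in all.
Check: order respected (1 at step 1, 2 at step 4).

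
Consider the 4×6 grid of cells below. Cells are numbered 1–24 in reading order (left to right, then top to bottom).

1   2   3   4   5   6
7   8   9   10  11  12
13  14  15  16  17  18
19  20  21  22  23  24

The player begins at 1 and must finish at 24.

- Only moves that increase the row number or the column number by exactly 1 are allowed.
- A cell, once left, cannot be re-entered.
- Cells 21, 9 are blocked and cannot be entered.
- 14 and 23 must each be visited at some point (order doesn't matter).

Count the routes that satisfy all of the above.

A right/down-only route from 1 to 24 makes exactly 3 down-moves and 5 right-moves in some order.
With no other constraints that would be C(8,3) = 56 routes.
A monotone route can only reach the required cells in the order 14, 23, so split there and multiply the segment counts (each segment already excludes blocked cells): 1→14: 3; 14→23: 2; 23→24: 1; product = 6.
That gives 6 routes.

6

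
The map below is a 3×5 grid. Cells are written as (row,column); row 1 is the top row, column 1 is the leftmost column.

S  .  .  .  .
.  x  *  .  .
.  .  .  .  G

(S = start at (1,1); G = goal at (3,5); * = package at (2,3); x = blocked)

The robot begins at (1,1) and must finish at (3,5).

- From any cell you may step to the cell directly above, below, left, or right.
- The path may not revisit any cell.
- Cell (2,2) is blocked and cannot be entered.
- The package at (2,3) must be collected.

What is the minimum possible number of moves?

Any route passes through (2,3) somewhere between (1,1) and (3,5). Summing Manhattan distances along the two legs ((1,1) → (2,3) → (3,5)) gives a lower bound of 3 + 3 = 6 moves.
A route of 6 moves achieves this: (1,1) → (1,2) → (1,3) → (2,3) → (3,3) → (3,4) → (3,5).
Since 6 matches the lower bound, it is optimal.

6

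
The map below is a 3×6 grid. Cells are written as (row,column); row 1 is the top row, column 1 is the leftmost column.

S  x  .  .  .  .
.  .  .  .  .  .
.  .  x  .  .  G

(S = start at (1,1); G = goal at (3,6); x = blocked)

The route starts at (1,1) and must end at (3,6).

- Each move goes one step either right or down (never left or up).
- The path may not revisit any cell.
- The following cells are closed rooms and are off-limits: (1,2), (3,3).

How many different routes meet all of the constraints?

3

A right/down-only route from (1,1) to (3,6) makes exactly 2 down-moves and 5 right-moves in some order.
With no other constraints that would be C(7,2) = 21 routes.
Subtract routes through each blocked cell (inclusion–exclusion for overlaps): − through (1,2): 15 − through (3,3): 6 + through (1,2)&(3,3): 3 → 3.
That gives 3 routes.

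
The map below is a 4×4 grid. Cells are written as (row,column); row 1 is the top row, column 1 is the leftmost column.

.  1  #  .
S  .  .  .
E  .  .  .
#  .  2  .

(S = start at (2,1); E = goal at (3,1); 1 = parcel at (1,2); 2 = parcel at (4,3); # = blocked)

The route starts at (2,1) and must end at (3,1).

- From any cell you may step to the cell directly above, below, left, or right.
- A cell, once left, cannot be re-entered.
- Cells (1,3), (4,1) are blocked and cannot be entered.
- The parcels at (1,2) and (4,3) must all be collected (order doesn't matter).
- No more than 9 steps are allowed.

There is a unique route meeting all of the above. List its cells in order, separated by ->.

(2,1) -> (1,1) -> (1,2) -> (2,2) -> (2,3) -> (3,3) -> (4,3) -> (4,2) -> (3,2) -> (3,1)

Any route must reach (1,2) and (4,3) and still end at (3,1) within 9 moves, so the order of the required stops is forced.
Route from (2,1): up 1 to (1,1), right 1 to (1,2), down 1 to (2,2), right 1 to (2,3), down 2 to (4,3), left 1 to (4,2), up 1 to (3,2), left 1 to (3,1) — 9 moves in all.
Check: all required cells visited; 9 ≤ 9 moves.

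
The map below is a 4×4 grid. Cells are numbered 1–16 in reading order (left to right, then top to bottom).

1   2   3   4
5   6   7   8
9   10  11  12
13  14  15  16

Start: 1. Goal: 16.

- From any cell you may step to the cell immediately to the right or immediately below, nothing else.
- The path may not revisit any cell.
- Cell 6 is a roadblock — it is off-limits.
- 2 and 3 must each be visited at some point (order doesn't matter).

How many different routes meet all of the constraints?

4

A right/down-only route from 1 to 16 makes exactly 3 down-moves and 3 right-moves in some order.
With no other constraints that would be C(6,3) = 20 routes.
A monotone route can only reach the required cells in the order 2, 3, so split there and multiply the segment counts (each segment already excludes blocked cells): 1→2: 1; 2→3: 1; 3→16: 4; product = 4.
That gives 4 routes.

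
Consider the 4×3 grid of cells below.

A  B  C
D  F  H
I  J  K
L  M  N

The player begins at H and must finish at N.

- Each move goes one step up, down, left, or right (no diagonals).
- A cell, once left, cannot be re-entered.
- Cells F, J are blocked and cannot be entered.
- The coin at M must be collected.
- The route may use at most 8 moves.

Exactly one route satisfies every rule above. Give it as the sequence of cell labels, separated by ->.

The 8-move cap with required stops at M leaves no slack for detours.
Route from H: up 1 to C, left 2 to A, down 3 to L, right 2 to N — 8 moves in all.
Check: all required cells visited; 8 ≤ 8 moves.

H -> C -> B -> A -> D -> I -> L -> M -> N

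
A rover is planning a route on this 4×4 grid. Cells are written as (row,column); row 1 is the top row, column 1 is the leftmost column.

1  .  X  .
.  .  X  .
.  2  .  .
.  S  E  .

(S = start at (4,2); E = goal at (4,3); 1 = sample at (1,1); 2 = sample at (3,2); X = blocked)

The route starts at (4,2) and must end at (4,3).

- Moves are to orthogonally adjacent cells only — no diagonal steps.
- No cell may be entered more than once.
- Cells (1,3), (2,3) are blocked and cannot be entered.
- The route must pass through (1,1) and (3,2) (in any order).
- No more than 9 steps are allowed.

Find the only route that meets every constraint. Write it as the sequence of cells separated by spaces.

(4,2) (4,1) (3,1) (2,1) (1,1) (1,2) (2,2) (3,2) (3,3) (4,3)

The budget equals the shortest possible length, so every move has to be on a shortest route through the required cells.
Route from (4,2): left to (4,1), 3× up (reaching (1,1)), right to (1,2), 2× down (reaching (3,2)), right to (3,3), down to (4,3) — 9 moves in all.
Check: all required cells visited; 9 ≤ 9 moves.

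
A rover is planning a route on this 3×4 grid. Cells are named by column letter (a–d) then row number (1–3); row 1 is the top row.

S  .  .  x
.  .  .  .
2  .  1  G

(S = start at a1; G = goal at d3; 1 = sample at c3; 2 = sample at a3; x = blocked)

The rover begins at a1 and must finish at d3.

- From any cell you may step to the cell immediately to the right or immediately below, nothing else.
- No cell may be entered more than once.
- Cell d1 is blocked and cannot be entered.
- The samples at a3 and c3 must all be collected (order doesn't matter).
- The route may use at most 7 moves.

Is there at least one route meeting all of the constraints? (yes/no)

One route that works: a1 → a2 → a3 → b3 → c3 → d3.

yes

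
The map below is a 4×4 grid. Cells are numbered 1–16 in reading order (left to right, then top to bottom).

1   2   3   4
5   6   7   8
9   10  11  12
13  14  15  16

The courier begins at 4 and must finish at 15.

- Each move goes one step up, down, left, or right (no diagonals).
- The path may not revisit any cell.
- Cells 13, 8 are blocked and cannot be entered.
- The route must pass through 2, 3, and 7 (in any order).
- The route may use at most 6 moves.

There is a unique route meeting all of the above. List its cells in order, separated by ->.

4 -> 3 -> 2 -> 6 -> 7 -> 11 -> 15

Any route must reach 2, 3, and 7 and still end at 15 within 6 moves, so the order of the required stops is forced.
Route from 4: left 2 to 2, down 1 to 6, right 1 to 7, down 2 to 15 — 6 moves in all.
Check: all required cells visited; 6 ≤ 6 moves.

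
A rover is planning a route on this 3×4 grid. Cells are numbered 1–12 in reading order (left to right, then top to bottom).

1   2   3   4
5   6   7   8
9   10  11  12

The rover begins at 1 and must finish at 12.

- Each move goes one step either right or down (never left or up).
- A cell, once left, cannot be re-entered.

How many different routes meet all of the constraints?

A right/down-only route from 1 to 12 makes exactly 2 down-moves and 3 right-moves in some order.
With no other constraints that would be C(5,2) = 10 routes.
That gives 10 routes.

10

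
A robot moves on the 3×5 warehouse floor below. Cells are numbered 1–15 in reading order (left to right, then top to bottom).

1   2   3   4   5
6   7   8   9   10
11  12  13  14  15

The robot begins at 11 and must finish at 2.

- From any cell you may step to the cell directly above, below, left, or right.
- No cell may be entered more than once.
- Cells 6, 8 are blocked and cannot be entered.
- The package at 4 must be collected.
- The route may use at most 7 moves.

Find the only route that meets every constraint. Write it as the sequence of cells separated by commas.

The budget equals the shortest possible length, so every move has to be on a shortest route through the required cells.
Route from 11: right 3 to 14, up 2 to 4, left 2 to 2 — 7 moves in all.
Check: all required cells visited; 7 ≤ 7 moves.

11, 12, 13, 14, 9, 4, 3, 2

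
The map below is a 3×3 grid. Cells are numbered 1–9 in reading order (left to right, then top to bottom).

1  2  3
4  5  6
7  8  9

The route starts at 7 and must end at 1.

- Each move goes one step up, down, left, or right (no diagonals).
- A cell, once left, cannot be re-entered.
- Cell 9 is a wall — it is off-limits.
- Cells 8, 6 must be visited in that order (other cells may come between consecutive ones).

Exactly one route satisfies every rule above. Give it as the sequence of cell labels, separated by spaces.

The waypoints must appear in the order 8, 6, with no cell reused.
Route from 7: right to 8, up to 5, right to 6, up to 3, 2× left (reaching 1) — 6 moves in all.
Check: order respected (8 at step 1, 6 at step 3).

7 8 5 6 3 2 1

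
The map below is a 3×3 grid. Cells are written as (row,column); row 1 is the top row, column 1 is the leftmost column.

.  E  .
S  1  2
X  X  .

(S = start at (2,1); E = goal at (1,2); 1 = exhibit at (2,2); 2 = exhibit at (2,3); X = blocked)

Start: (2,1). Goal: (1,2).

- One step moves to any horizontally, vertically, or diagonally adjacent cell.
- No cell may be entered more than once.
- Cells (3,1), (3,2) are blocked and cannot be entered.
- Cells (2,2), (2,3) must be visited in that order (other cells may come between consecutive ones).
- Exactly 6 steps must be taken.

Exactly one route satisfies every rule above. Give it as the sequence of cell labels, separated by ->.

(2,1) -> (1,1) -> (2,2) -> (3,3) -> (2,3) -> (1,3) -> (1,2)

The waypoints must appear in the order (2,2), (2,3), with no cell reused.
Route from (2,1): up 1 to (1,1), down-right 2 to (3,3), up 2 to (1,3), left 1 to (1,2) — 6 moves in all.
Check: order respected (1 at step 2, 2 at step 4); 6 moves as required.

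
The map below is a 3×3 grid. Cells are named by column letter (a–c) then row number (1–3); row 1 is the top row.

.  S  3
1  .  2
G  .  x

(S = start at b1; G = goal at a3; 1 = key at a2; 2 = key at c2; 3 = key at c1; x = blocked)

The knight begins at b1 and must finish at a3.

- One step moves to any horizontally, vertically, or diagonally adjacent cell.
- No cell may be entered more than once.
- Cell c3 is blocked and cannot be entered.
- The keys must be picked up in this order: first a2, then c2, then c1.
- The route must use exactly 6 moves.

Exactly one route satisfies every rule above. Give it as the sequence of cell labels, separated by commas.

The waypoints must appear in the order a2, c2, c1, with no cell reused.
Route from b1: down-left to a2, down-right to b3, up-right to c2, up to c1, 2× down-left (reaching a3) — 6 moves in all.
Check: order respected (1 at step 1, 2 at step 3, 3 at step 4); 6 moves as required.

b1, a2, b3, c2, c1, b2, a3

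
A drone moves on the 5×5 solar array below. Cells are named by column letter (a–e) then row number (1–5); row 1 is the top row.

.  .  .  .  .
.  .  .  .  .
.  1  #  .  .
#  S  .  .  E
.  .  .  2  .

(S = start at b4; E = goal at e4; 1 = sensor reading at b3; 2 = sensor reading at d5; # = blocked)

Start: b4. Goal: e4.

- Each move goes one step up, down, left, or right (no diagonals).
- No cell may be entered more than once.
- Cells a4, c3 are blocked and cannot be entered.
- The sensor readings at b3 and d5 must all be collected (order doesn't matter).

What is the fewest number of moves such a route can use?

Any route passes through b3 and d5 in some order between b4 and e4. Summing Manhattan distances along each leg and taking the cheapest ordering (b4 → b3 → d5 → e4) gives a lower bound of 1 + 4 + 2 = 7 moves.
The shortest route satisfying every rule uses 9 moves: b4 → b3 → b2 → c2 → d2 → d3 → d4 → d5 → e5 → e4.
The bound of 7 isn't tight here; checking systematically, no route of length 7 through 8 satisfies every constraint, so 9 is the minimum.

9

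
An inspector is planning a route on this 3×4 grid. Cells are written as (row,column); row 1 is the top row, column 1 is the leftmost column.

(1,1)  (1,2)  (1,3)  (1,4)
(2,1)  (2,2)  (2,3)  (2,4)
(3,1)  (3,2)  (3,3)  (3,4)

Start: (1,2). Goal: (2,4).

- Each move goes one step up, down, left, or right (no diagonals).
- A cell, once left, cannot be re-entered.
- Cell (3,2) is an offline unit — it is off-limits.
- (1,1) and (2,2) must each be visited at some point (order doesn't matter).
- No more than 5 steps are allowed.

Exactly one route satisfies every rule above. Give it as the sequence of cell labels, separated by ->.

The budget equals the shortest possible length, so every move has to be on a shortest route through the required cells.
Route from (1,2): left to (1,1), down to (2,1), 3× right (reaching (2,4)) — 5 moves in all.
Check: all required cells visited; 5 ≤ 5 moves.

(1,2) -> (1,1) -> (2,1) -> (2,2) -> (2,3) -> (2,4)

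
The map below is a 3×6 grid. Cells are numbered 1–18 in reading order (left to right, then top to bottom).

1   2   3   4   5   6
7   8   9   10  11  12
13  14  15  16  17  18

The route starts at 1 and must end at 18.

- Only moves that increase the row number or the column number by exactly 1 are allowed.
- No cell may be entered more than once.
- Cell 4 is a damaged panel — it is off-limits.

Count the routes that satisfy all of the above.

15

A right/down-only route from 1 to 18 makes exactly 2 down-moves and 5 right-moves in some order.
With no other constraints that would be C(7,2) = 21 routes.
Subtract routes through each blocked cell (inclusion–exclusion for overlaps): − through 4: 6 → 15.
That gives 15 routes.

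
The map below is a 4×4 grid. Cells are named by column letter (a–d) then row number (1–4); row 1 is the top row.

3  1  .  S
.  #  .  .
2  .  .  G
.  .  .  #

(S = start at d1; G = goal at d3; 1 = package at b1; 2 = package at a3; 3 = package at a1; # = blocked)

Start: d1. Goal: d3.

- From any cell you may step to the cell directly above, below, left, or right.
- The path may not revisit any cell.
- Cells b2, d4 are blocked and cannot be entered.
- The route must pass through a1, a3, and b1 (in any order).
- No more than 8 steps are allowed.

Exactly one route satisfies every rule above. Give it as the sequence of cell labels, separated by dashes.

d1 - c1 - b1 - a1 - a2 - a3 - b3 - c3 - d3

The 8-move cap with required stops at a1, a3, b1 leaves no slack for detours.
Route from d1: left 3 to a1, down 2 to a3, right 3 to d3 — 8 moves in all.
Check: all required cells visited; 8 ≤ 8 moves.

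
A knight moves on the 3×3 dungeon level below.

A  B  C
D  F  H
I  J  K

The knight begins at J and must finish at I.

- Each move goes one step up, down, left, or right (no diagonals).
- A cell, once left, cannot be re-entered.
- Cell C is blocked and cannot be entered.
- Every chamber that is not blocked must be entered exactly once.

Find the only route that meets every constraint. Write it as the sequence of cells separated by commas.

J, K, H, F, B, A, D, I

Need to visit all 8 open cells exactly once, starting at J and ending at I.
Cell B has only two open neighbours (F and A), so the path must pass straight through it: one of those is the cell it's entered from and the other is where it exits.
Route from J: right 1 to K, up 1 to H, left 1 to F, up 1 to B, left 1 to A, down 2 to I — 7 moves in all.
Check: all 8 open cells covered.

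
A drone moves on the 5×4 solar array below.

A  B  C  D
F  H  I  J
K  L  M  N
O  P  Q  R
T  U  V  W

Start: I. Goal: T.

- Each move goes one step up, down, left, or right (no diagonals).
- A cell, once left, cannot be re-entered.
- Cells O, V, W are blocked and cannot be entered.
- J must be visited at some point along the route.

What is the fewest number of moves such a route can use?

7

Any route passes through J somewhere between I and T. Summing Manhattan distances along the two legs (I → J → T) gives a lower bound of 1 + 6 = 7 moves.
A route of 7 moves achieves this: I → J → N → R → Q → P → U → T.
Since 7 matches the lower bound, it is optimal.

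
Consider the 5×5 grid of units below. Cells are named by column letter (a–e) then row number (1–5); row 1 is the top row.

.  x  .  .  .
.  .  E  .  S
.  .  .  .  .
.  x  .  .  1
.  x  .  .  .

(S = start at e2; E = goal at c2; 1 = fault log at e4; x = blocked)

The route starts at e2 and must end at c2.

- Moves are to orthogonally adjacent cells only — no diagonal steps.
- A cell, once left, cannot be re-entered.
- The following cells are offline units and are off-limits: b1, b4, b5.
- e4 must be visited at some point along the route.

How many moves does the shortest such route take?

6

Any route passes through e4 somewhere between e2 and c2. Summing Manhattan distances along the two legs (e2 → e4 → c2) gives a lower bound of 2 + 4 = 6 moves.
A route of 6 moves achieves this: e2 → e3 → e4 → d4 → d3 → d2 → c2.
Since 6 matches the lower bound, it is optimal.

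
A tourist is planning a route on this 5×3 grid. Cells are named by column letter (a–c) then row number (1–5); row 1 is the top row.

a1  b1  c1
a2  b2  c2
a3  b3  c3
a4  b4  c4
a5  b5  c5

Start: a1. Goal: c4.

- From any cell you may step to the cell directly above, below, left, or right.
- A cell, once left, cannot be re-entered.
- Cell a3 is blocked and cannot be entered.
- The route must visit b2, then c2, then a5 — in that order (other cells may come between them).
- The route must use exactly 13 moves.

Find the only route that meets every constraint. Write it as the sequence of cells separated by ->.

The waypoints must appear in the order b2, c2, a5, with no cell reused.
Route from a1: down to a2, right to b2, up to b1, right to c1, 2× down (reaching c3), left to b3, down to b4, left to a4, down to a5, 2× right (reaching c5), up to c4 — 13 moves in all.
Check: order respected (b2 at step 2, c2 at step 5, a5 at step 10); 13 moves as required.

a1 -> a2 -> b2 -> b1 -> c1 -> c2 -> c3 -> b3 -> b4 -> a4 -> a5 -> b5 -> c5 -> c4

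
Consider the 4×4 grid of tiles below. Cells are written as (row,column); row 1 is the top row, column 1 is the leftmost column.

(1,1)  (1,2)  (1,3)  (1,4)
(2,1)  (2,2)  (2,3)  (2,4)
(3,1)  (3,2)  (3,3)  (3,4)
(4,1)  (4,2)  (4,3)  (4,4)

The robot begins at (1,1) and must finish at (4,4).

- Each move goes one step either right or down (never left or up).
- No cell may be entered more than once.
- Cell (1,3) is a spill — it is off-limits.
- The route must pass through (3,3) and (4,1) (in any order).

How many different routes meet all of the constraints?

A right/down-only route from (1,1) to (4,4) makes exactly 3 down-moves and 3 right-moves in some order.
With no other constraints that would be C(6,3) = 20 routes.
(4,1) is below but to the left of (3,3): going (3,3) → (4,1) would need a leftward move and (4,1) → (3,3) an upward move, so no right/down-only route can visit both required cells.
No route satisfies every constraint, so the count is 0.

0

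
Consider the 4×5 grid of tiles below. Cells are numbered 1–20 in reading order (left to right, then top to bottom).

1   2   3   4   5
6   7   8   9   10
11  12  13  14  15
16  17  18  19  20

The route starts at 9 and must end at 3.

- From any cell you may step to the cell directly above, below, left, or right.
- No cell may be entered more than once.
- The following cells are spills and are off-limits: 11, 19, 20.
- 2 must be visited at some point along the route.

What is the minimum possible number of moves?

Any route passes through 2 somewhere between 9 and 3. Summing Manhattan distances along the two legs (9 → 2 → 3) gives a lower bound of 3 + 1 = 4 moves.
A route of 4 moves achieves this: 9 → 8 → 7 → 2 → 3.
Since 4 matches the lower bound, it is optimal.

4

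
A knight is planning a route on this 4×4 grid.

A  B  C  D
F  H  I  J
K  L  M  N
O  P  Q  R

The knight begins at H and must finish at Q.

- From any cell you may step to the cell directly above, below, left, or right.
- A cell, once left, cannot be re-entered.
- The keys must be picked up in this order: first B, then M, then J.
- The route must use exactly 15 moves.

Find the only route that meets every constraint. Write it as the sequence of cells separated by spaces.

The waypoints must appear in the order B, M, J, with no cell reused.
Route from H: up to B, left to A, 3× down (reaching O), right to P, up to L, right to M, 2× up (reaching C), right to D, 3× down (reaching R), left to Q — 15 moves in all.
Check: order respected (B at step 1, M at step 8, J at step 12); 15 moves as required.

H B A F K O P L M I C D J N R Q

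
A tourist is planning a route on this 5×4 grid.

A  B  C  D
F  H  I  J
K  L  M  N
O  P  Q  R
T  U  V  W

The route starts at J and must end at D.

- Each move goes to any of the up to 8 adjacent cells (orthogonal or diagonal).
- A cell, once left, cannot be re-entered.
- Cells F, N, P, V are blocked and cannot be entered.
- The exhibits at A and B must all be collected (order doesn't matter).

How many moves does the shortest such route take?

6

Any route passes through A and B in some order between J and D. Summing Chebyshev distances along each leg and taking the cheapest ordering (J → A → B → D) gives a lower bound of 3 + 1 + 2 = 6 moves.
A route of 6 moves achieves this: J → C → B → A → H → I → D.
Since 6 matches the lower bound, it is optimal.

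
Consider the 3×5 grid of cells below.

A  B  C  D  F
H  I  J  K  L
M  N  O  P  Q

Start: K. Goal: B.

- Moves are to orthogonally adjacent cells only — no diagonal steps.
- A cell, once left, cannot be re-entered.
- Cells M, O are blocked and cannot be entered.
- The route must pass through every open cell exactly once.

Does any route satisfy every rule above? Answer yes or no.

no

Cell N has only one open neighbour but is neither the start nor the goal, so a Hamiltonian route would have to both enter and leave it through the same neighbour — impossible without revisiting.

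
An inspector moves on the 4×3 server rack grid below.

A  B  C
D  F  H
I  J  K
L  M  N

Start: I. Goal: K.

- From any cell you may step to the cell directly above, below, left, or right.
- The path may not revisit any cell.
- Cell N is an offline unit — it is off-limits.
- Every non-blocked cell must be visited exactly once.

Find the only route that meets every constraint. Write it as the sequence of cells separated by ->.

I -> L -> M -> J -> F -> D -> A -> B -> C -> H -> K

Need to visit all 11 open cells exactly once, starting at I and ending at K.
Cell C has only two open neighbours (H and B), so the path must pass straight through it: one of those is the cell it's entered from and the other is where it exits.
Route from I: down to L, right to M, 2× up (reaching F), left to D, up to A, 2× right (reaching C), 2× down (reaching K) — 10 moves in all.
Check: all 11 open cells covered.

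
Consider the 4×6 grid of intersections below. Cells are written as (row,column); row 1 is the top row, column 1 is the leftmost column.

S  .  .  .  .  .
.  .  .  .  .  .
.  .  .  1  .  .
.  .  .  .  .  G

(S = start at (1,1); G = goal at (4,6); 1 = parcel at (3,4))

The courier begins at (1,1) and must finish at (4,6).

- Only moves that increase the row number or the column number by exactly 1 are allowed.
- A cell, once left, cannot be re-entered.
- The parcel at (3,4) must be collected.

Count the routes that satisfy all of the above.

30

A right/down-only route from (1,1) to (4,6) makes exactly 3 down-moves and 5 right-moves in some order.
With no other constraints that would be C(8,3) = 56 routes.
Split at (3,4) and multiply the segment counts: (1,1)→(3,4): 10; (3,4)→(4,6): 3; product = 30.
That gives 30 routes.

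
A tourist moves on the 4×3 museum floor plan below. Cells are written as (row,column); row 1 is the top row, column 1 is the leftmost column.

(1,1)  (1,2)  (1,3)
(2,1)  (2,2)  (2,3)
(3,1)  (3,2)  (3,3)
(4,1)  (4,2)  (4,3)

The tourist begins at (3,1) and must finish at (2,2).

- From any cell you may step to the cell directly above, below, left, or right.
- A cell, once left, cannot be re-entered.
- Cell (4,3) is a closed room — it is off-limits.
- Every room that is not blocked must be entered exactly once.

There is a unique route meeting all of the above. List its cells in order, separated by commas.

Need to visit all 11 open cells exactly once, starting at (3,1) and ending at (2,2).
Cell (3,3) has only two open neighbours ((2,3) and (3,2)), so the path must pass straight through it: one of those is the cell it's entered from and the other is where it exits.
Route from (3,1): down 1 to (4,1), right 1 to (4,2), up 1 to (3,2), right 1 to (3,3), up 2 to (1,3), left 2 to (1,1), down 1 to (2,1), right 1 to (2,2) — 10 moves in all.
Check: all 11 open cells covered.

(3,1), (4,1), (4,2), (3,2), (3,3), (2,3), (1,3), (1,2), (1,1), (2,1), (2,2)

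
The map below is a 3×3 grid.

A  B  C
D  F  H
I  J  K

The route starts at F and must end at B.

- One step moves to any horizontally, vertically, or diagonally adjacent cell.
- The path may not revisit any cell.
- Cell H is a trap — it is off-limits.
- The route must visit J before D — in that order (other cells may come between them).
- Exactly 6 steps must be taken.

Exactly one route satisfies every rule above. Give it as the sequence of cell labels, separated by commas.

The waypoints must appear in the order J, D, with no cell reused.
Route from F: down-right 1 to K, left 2 to I, up 2 to A, right 1 to B — 6 moves in all.
Check: order respected (J at step 2, D at step 4); 6 moves as required.

F, K, J, I, D, A, B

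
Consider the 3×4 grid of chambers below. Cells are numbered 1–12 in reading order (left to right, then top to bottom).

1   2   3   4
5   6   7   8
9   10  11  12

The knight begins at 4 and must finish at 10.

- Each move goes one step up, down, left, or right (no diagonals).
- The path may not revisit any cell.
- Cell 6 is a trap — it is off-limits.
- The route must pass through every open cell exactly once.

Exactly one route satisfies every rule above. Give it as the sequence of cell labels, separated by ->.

Need to visit all 11 open cells exactly once, starting at 4 and ending at 10.
Cell 2 has only two open neighbours (1 and 3), so the path must pass straight through it: one of those is the cell it's entered from and the other is where it exits.
Route from 4: 2× down (reaching 12), left to 11, 2× up (reaching 3), 2× left (reaching 1), 2× down (reaching 9), right to 10 — 10 moves in all.
Check: all 11 open cells covered.

4 -> 8 -> 12 -> 11 -> 7 -> 3 -> 2 -> 1 -> 5 -> 9 -> 10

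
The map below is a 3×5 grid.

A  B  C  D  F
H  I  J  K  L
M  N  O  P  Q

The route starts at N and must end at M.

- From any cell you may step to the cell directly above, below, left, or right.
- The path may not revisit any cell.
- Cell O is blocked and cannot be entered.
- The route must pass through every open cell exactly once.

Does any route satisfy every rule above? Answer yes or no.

yes

One route that works: N → I → J → K → P → Q → L → F → D → C → B → A → H → M.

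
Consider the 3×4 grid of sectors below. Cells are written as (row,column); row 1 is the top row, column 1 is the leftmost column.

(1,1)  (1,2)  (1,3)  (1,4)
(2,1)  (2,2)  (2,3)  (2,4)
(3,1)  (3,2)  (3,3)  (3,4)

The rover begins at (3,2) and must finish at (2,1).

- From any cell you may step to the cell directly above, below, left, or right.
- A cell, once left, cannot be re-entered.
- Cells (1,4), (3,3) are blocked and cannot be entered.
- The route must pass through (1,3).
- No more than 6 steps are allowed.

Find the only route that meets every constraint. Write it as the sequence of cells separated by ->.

(3,2) -> (2,2) -> (2,3) -> (1,3) -> (1,2) -> (1,1) -> (2,1)

Any route must reach (1,3) and still end at (2,1) within 6 moves, so the order of the required stops is forced.
Route from (3,2): up 1 to (2,2), right 1 to (2,3), up 1 to (1,3), left 2 to (1,1), down 1 to (2,1) — 6 moves in all.
Check: all required cells visited; 6 ≤ 6 moves.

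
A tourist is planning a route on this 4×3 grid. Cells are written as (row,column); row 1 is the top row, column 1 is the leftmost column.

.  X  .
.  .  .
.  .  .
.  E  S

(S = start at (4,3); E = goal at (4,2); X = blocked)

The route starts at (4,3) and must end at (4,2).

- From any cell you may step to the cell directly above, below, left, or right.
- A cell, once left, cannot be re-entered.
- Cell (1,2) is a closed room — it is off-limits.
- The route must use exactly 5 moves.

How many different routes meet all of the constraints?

2

Need simple routes of exactly 5 moves from (4,3) to (4,2) (Manhattan distance 1, so 2 moves are spent on a detour and 2 undoing it).
Enumerating: (4,3) (3,3) (2,3) (2,2) (3,2) (4,2) | (4,3) (3,3) (3,2) (3,1) (4,1) (4,2).
That gives 2 routes.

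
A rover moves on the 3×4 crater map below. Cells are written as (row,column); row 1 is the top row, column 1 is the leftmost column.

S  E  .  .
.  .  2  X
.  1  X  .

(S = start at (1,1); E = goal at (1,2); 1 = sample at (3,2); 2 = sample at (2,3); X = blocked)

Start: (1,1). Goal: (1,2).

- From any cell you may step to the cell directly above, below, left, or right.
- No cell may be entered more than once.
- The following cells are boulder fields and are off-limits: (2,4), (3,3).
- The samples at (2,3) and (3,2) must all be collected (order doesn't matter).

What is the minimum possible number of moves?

Any route passes through (2,3) and (3,2) in some order between (1,1) and (1,2). Summing Manhattan distances along each leg and taking the cheapest ordering ((1,1) → (3,2) → (2,3) → (1,2)) gives a lower bound of 3 + 2 + 2 = 7 moves.
A route of 7 moves achieves this: (1,1) → (2,1) → (3,1) → (3,2) → (2,2) → (2,3) → (1,3) → (1,2).
Since 7 matches the lower bound, it is optimal.

7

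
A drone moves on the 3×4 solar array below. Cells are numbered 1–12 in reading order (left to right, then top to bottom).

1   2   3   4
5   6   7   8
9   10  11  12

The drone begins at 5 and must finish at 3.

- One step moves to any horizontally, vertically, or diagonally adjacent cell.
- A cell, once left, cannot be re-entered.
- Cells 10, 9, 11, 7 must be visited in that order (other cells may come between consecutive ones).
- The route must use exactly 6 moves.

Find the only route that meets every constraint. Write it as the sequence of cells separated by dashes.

5 - 10 - 9 - 6 - 11 - 7 - 3

The waypoints must appear in the order 10, 9, 11, 7, with no cell reused.
Route from 5: down-right to 10, left to 9, up-right to 6, down-right to 11, 2× up (reaching 3) — 6 moves in all.
Check: order respected (10 at step 1, 9 at step 2, 11 at step 4, 7 at step 5); 6 moves as required.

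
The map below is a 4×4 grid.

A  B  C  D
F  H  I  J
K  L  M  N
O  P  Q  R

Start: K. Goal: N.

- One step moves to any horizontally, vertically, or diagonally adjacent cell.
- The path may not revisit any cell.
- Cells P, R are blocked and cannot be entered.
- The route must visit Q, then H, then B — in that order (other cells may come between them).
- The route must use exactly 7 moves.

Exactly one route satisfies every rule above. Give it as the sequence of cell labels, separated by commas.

K, L, Q, M, H, B, I, N

The waypoints must appear in the order Q, H, B, with no cell reused.
Route from K: right 1 to L, down-right 1 to Q, up 1 to M, up-left 1 to H, up 1 to B, down-right 2 to N — 7 moves in all.
Check: order respected (Q at step 2, H at step 4, B at step 5); 7 moves as required.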